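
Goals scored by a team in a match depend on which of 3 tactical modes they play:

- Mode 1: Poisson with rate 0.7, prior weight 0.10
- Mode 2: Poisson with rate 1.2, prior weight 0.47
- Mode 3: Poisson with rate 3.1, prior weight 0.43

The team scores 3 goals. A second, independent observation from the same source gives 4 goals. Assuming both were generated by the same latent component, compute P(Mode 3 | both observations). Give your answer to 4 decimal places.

P(component k | x) = π_k·f_k(x) / marginal(x), where marginal(x) = Σ_j π_j·f_j(x).
Since both observations come from the same component, the likelihood for component k is f_k(x₁)·f_k(x₂).
  L_1 = [0.0283881] × [0.00496792] = 0.00014103
  L_2 = [0.0867439] × [0.0260232] = 0.00225735
  L_3 = [0.223677] × [0.17335] = 0.0387743
Multiply by the mixture weights:
  π_1·L_1 = 0.10 × 0.00014103 = 1.4103e-05
  π_2·L_2 = 0.47 × 0.00225735 = 0.00106096
  π_3·L_3 = 0.43 × 0.0387743 = 0.0166729
Normaliser: 1.4103e-05 + 0.00106096 + 0.0166729 = 0.017748
P(Mode 3 | x) ≈ 0.9394

0.9394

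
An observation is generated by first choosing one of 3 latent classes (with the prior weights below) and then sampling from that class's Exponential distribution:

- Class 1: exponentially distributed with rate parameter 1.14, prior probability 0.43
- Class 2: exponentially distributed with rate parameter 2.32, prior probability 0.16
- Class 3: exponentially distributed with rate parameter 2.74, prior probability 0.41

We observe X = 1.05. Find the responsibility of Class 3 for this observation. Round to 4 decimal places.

0.2594

Posterior ∝ prior × likelihood, so P(k | x) ∝ w_k f_k(x); normalise over all components.
Component likelihoods at x = 1.05:
  L_1 = 1.14·e^(−1.14·1.05) = 1.14·e^(−1.1970) = 0.344393
  L_2 = 2.32·e^(−2.32·1.05) = 2.32·e^(−2.4360) = 0.203024
  L_3 = 2.74·e^(−2.74·1.05) = 2.74·e^(−2.8770) = 0.154271
Weight by the priors:
  w_1·L_1 = 0.43 × 0.344393 = 0.148089
  w_2·L_2 = 0.16 × 0.203024 = 0.0324838
  w_3·L_3 = 0.41 × 0.154271 = 0.0632513
Evidence: 0.148089 + 0.0324838 + 0.0632513 = 0.243824
P(Class 3 | 1.05) = 0.0632513 / 0.243824 ≈ 0.2594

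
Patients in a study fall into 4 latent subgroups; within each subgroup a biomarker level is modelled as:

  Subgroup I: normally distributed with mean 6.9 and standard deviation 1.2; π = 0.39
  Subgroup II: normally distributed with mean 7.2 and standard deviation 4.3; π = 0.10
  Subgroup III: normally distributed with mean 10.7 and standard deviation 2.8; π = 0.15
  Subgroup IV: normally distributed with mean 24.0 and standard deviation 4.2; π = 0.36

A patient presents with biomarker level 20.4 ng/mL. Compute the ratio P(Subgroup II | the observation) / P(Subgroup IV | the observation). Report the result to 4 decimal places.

Only the two components matter; the odds are (π_i f_i(x)) / (π_j f_j(x)).
Component likelihoods at x = 20.4 ng/mL:
  p_I = (1/(1.2·√(2π)))·exp(−(20.4−6.9)²/(2·1.2²)) = 0.332452·exp(-63.28125) = 1.09403e-28
  p_II = (1/(4.3·√(2π)))·exp(−(20.4−7.2)²/(2·4.3²)) = 0.092777·exp(-4.71174) = 0.00083399
  p_III = (1/(2.8·√(2π)))·exp(−(20.4−10.7)²/(2·2.8²)) = 0.142479·exp(-6.00064) = 0.000352946
  p_IV = (1/(4.2·√(2π)))·exp(−(20.4−24.0)²/(2·4.2²)) = 0.094986·exp(-0.36735) = 0.0657846
Odds = (0.10/0.36) × (0.00083399/0.0657846) = 0.277778 × 0.0126776 ≈ 0.0035

0.0035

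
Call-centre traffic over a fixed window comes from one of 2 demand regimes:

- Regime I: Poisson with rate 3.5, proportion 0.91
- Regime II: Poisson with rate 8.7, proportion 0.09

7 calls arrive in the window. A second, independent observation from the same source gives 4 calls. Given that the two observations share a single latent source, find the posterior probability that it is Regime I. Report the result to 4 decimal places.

Posterior ∝ prior × likelihood, so P(k | x) ∝ P(Z=k) f_k(x); normalise over all components.
Since both observations come from the same component, the likelihood for component k is f_k(x₁)·f_k(x₂).
  p_I = [e^(−3.5)·3.5^7/7! = 0.0385492] × [0.188812] = 0.00727856
  p_II = [e^(−8.7)·8.7^7/7! = 0.124693] × [0.0397653] = 0.00495845
Weight by the priors:
  P(Z=I)·p_I = 0.91 × 0.00727856 = 0.00662349
  P(Z=II)·p_II = 0.09 × 0.00495845 = 0.000446261
Denominator: 0.00662349 + 0.000446261 = 0.00706975
P(Regime I | x₁,x₂) ≈ 0.9369

0.9369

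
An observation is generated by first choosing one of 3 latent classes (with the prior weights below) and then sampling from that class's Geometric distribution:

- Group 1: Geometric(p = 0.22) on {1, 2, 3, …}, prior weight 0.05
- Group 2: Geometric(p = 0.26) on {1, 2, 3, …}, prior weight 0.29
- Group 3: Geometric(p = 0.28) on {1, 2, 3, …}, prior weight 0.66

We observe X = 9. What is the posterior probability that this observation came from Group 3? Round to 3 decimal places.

0.617

By Bayes' theorem, P(k | x) = π_k f_k(x) / Σ_j π_j f_j(x).
Evaluate each component's likelihood at the observed value:
  L_1 = 0.0301425
  L_2 = 0.0233791
  L_3 = 0.0202217
Weight by the priors:
  π_1·L_1 = 0.05 × 0.0301425 = 0.00150713
  π_2·L_2 = 0.29 × 0.0233791 = 0.00677993
  π_3·L_3 = 0.66 × 0.0202217 = 0.0133463
Normaliser: 0.00150713 + 0.00677993 + 0.0133463 = 0.0216334
P(Group 3 | data) ≈ 0.617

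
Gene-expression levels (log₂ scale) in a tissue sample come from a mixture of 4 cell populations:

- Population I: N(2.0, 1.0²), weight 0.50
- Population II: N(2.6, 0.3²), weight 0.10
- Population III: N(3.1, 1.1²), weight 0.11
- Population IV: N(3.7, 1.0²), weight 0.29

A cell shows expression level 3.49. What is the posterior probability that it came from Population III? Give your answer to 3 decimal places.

0.172

Posterior ∝ prior × likelihood, so P(k | x) ∝ w_k f_k(x); normalise over all components.
Component likelihoods at x = 3.49:
  L_I = (1/(1.0·√(2π)))·exp(−(3.49−2.0)²/(2·1.0²)) = 0.398942·exp(-1.11005) = 0.131468
  L_II = (1/(0.3·√(2π)))·exp(−(3.49−2.6)²/(2·0.3²)) = 1.329808·exp(-4.40056) = 0.0163174
  L_III = (1/(1.1·√(2π)))·exp(−(3.49−3.1)²/(2·1.1²)) = 0.362675·exp(-0.06285) = 0.340582
  L_IV = (1/(1.0·√(2π)))·exp(−(3.49−3.7)²/(2·1.0²)) = 0.398942·exp(-0.02205) = 0.390242
Weight by the priors:
  w_I·L_I = 0.50 × 0.131468 = 0.0657342
  w_II·L_II = 0.10 × 0.0163174 = 0.00163174
  w_III·L_III = 0.11 × 0.340582 = 0.037464
  w_IV·L_IV = 0.29 × 0.390242 = 0.11317
Evidence: 0.0657342 + 0.00163174 + 0.037464 + 0.11317 = 0.218
Responsibility of Population III: 0.037464 / 0.218 ≈ 0.172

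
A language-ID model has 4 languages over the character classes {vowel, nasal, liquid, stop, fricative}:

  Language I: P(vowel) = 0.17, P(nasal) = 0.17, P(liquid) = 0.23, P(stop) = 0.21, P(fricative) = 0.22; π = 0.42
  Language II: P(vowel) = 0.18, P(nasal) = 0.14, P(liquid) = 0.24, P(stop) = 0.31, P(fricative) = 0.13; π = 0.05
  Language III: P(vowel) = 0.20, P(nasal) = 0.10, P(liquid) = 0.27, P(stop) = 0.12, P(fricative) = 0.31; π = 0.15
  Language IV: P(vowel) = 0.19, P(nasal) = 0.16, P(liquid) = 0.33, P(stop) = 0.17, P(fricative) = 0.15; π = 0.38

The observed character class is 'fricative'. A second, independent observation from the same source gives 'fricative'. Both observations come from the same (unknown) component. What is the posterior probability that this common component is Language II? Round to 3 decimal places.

0.019

The responsibility of component k is P(Z=k) f_k(x) divided by Σ_j P(Z=j) f_j(x).
Since both observations come from the same component, the likelihood for component k is f_k(x₁)·f_k(x₂).
  p_I = [P(fricative | comp) = 0.22] × [0.22] = 0.0484
  p_II = [P(fricative | comp) = 0.13] × [0.13] = 0.0169
  p_III = [P(fricative | comp) = 0.31] × [0.31] = 0.0961
  p_IV = [P(fricative | comp) = 0.15] × [0.15] = 0.0225
Prior × likelihood for each component:
  P(Z=I)·p_I = 0.42 × 0.0484 = 0.020328
  P(Z=II)·p_II = 0.05 × 0.0169 = 0.000845
  P(Z=III)·p_III = 0.15 × 0.0961 = 0.014415
  P(Z=IV)·p_IV = 0.38 × 0.0225 = 0.00855
Evidence: 0.020328 + 0.000845 + 0.014415 + 0.00855 = 0.044138
P(Language II | x) = 0.000845 / 0.044138 ≈ 0.019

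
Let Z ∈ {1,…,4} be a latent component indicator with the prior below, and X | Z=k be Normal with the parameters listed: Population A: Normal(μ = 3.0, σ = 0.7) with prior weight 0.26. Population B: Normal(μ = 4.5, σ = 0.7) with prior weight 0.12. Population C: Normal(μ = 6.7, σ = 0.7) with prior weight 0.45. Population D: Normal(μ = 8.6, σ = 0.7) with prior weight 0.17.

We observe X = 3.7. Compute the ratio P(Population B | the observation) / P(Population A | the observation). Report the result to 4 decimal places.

0.3960

Only the two components matter; the odds are (P(Z=i) f_i(x)) / (P(Z=j) f_j(x)).
Evaluate each component's likelihood at the observed value:
  f_A = (1/(0.7·√(2π)))·exp(−(3.7−3.0)²/(2·0.7²)) = 0.569918·exp(-0.50000) = 0.345672
  f_B = (1/(0.7·√(2π)))·exp(−(3.7−4.5)²/(2·0.7²)) = 0.569918·exp(-0.65306) = 0.296614
  f_C = (1/(0.7·√(2π)))·exp(−(3.7−6.7)²/(2·0.7²)) = 0.569918·exp(-9.18367) = 5.8532e-05
  f_D = (1/(0.7·√(2π)))·exp(−(3.7−8.6)²/(2·0.7²)) = 0.569918·exp(-24.50000) = 1.30496e-11
Posterior odds = (P(Z=B)·f_B) / (P(Z=A)·f_A) = (0.12·0.296614) / (0.26·0.345672) = 0.0355936 / 0.0898748 ≈ 0.3960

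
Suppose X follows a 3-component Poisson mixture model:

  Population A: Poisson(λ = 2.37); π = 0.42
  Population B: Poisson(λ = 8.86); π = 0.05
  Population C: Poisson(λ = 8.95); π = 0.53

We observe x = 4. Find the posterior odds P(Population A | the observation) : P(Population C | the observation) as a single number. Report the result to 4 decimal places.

2.8076

Since P(k|x) ∝ w_k f_k(x), the posterior odds are w_i f_i(x) / (w_j f_j(x)).
Evaluate each component's likelihood at the observed value:
  L_A = e^(−2.37)·2.37^4/4! = 0.122887
  L_B = e^(−8.86)·8.86^4/4! = 0.0364481
  L_C = e^(−8.95)·8.95^4/4! = 0.0346853
Odds = (0.42/0.53) × (0.122887/0.0346853) = 0.792453 × 3.5429 ≈ 2.8076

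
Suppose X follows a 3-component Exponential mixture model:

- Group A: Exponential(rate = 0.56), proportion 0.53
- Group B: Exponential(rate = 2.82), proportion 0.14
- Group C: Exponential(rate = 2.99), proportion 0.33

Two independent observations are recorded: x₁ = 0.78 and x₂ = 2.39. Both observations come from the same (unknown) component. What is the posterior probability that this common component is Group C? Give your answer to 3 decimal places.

0.008

P(component k | x) = w_k·f_k(x) / marginal(x), where marginal(x) = Σ_j w_j·f_j(x).
Since both observations come from the same component, the likelihood for component k is f_k(x₁)·f_k(x₂).
  f_A = [0.361816] × [0.146868] = 0.0531394
  f_B = [0.31259] × [0.00333573] = 0.00104272
  f_C = [0.290275] × [0.00235591] = 0.000683863
Prior × likelihood for each component:
  w_A·f_A = 0.53 × 0.0531394 = 0.0281639
  w_B·f_B = 0.14 × 0.00104272 = 0.00014598
  w_C·f_C = 0.33 × 0.000683863 = 0.000225675
Sum: 0.0281639 + 0.00014598 + 0.000225675 = 0.0285355
P(Group C | x₁,x₂) ≈ 0.008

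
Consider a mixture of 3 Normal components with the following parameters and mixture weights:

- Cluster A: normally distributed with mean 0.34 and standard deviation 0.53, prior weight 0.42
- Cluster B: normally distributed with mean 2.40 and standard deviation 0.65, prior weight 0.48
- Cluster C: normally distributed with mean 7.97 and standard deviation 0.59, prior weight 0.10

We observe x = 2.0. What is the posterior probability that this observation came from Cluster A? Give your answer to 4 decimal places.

Posterior ∝ prior × likelihood, so P(k | x) ∝ w_k f_k(x); normalise over all components.
Component likelihoods at x = 2.0:
  f_A = 0.00557753
  f_B = 0.507883
  f_C = 3.95378e-23
Multiply by the mixture weights:
  w_A·f_A = 0.42 × 0.00557753 = 0.00234256
  w_B·f_B = 0.48 × 0.507883 = 0.243784
  w_C·f_C = 0.10 × 3.95378e-23 = 3.95378e-24
Sum: 0.00234256 + 0.243784 + 3.95378e-24 = 0.246126
P(Cluster A | x) = 0.00234256 / 0.246126 ≈ 0.0095

0.0095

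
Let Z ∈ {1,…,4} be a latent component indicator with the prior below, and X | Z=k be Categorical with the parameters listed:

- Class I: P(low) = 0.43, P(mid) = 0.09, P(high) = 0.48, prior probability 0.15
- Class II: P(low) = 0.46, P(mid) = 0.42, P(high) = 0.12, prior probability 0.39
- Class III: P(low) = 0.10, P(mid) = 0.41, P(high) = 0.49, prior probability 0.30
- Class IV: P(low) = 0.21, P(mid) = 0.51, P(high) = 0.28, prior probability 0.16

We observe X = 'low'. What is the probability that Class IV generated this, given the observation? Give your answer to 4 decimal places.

Posterior ∝ prior × likelihood, so P(k | x) ∝ π_k f_k(x); normalise over all components.
Evaluate each component's likelihood at the observed value:
  f_I = 0.43
  f_II = 0.46
  f_III = 0.1
  f_IV = 0.21
Prior × likelihood for each component:
  π_I·f_I = 0.15 × 0.43 = 0.0645
  π_II·f_II = 0.39 × 0.46 = 0.1794
  π_III·f_III = 0.30 × 0.1 = 0.03
  π_IV·f_IV = 0.16 × 0.21 = 0.0336
Evidence: 0.0645 + 0.1794 + 0.03 + 0.0336 = 0.3075
P(Class IV | the observation) ≈ 0.1093

0.1093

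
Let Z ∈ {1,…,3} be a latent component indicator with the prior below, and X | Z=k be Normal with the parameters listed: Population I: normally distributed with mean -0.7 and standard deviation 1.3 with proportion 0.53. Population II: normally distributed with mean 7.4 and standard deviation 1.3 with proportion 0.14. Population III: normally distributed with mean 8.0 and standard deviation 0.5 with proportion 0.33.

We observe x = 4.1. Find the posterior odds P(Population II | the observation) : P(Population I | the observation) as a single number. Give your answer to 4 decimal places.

9.6161

Only the two components matter; the odds are (π_i f_i(x)) / (π_j f_j(x)).
Component likelihoods at x = 4.1:
  f_I = 0.000336178
  f_II = 0.0122382
  f_III = 4.90571e-14
Posterior odds = (π_II·f_II) / (π_I·f_I) = (0.14·0.0122382) / (0.53·0.000336178) = 0.00171334 / 0.000178174 ≈ 9.6161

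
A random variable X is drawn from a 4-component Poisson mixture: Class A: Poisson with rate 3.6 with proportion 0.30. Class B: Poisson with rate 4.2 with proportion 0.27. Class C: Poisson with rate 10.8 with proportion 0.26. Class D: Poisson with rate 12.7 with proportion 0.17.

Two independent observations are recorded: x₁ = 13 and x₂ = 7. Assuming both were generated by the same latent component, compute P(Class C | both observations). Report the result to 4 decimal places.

The responsibility of component k is π_k f_k(x) divided by Σ_j π_j f_j(x).
Since both observations come from the same component, the likelihood for component k is f_k(x₁)·f_k(x₂).
  f_A = [e^(−3.6)·3.6^13/13! = 7.485e-05] × [0.0424841] = 3.17994e-06
  f_B = [e^(−4.2)·4.2^13/13! = 0.000304736] × [0.0685927] = 2.09026e-05
  f_C = [e^(−10.8)·10.8^13/13! = 0.0890939] × [0.0693674] = 0.00618021
  f_D = [e^(−12.7)·12.7^13/13! = 0.109554] × [0.0322593] = 0.00353414
Multiply by the mixture weights:
  π_A·f_A = 0.30 × 3.17994e-06 = 9.53982e-07
  π_B·f_B = 0.27 × 2.09026e-05 = 5.64371e-06
  π_C·f_C = 0.26 × 0.00618021 = 0.00160686
  π_D·f_D = 0.17 × 0.00353414 = 0.000600804
Marginal: 9.53982e-07 + 5.64371e-06 + 0.00160686 + 0.000600804 = 0.00221426
Responsibility of Class C: 0.00160686 / 0.00221426 ≈ 0.7257

0.7257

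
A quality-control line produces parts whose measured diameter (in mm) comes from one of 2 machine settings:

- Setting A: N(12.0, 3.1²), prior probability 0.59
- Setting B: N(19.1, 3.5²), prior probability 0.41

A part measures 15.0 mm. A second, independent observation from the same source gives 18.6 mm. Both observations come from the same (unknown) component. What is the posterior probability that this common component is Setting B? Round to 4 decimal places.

Apply Bayes' rule: the posterior for each component is proportional to its prior times its likelihood at x.
Since both observations come from the same component, the likelihood for component k is f_k(x₁)·f_k(x₂).
  f_A = [(1/(3.1·√(2π)))·exp(−(15.0−12.0)²/(2·3.1²)) = 0.128691·exp(-0.46826) = 0.0805721] × [0.0133434] = 0.00107511
  f_B = [(1/(3.5·√(2π)))·exp(−(15.0−19.1)²/(2·3.5²)) = 0.113984·exp(-0.68612) = 0.0573935] × [0.112826] = 0.0064755
Prior × likelihood for each component:
  π_A·f_A = 0.59 × 0.00107511 = 0.000634315
  π_B·f_B = 0.41 × 0.0064755 = 0.00265495
Evidence: 0.000634315 + 0.00265495 = 0.00328927
P(Setting B | x₁,x₂) ≈ 0.8072

0.8072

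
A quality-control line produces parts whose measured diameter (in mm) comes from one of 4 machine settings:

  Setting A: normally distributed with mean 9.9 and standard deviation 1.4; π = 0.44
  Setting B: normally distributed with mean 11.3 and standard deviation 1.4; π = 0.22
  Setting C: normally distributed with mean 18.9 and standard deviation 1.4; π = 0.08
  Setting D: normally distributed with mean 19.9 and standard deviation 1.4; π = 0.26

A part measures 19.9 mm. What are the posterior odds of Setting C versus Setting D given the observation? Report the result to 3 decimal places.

The posterior odds equal the prior odds times the likelihood ratio: (w_i/w_j)·(f_i(x)/f_j(x)).
Normal densities:
  L_A = 2.37597e-12
  L_B = 1.82304e-09
  L_C = 0.220797
  L_D = 0.284959
Posterior odds = (w_C·L_C) / (w_D·L_D) = (0.08·0.220797) / (0.26·0.284959) = 0.0176637 / 0.0740893 ≈ 0.238

0.238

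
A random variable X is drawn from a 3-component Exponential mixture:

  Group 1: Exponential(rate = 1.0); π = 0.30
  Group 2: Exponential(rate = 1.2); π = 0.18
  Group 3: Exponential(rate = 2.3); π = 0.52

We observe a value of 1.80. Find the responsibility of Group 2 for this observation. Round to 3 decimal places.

0.266

P(component k | x) = P(Z=k)·f_k(x) / marginal(x), where marginal(x) = Σ_j P(Z=j)·f_j(x).
Evaluate each component's likelihood at the observed value:
  f_1 = 1.0·e^(−1.0·1.80) = 1.0·e^(−1.8000) = 0.165299
  f_2 = 1.2·e^(−1.2·1.80) = 1.2·e^(−2.1600) = 0.13839
  f_3 = 2.3·e^(−2.3·1.80) = 2.3·e^(−4.1400) = 0.0366226
Prior × likelihood for each component:
  P(Z=1)·f_1 = 0.30 × 0.165299 = 0.0495897
  P(Z=2)·f_2 = 0.18 × 0.13839 = 0.0249102
  P(Z=3)·f_3 = 0.52 × 0.0366226 = 0.0190437
Denominator: 0.0495897 + 0.0249102 + 0.0190437 = 0.0935436
P(Group 2 | the observation) = 0.0249102 / 0.0935436 ≈ 0.266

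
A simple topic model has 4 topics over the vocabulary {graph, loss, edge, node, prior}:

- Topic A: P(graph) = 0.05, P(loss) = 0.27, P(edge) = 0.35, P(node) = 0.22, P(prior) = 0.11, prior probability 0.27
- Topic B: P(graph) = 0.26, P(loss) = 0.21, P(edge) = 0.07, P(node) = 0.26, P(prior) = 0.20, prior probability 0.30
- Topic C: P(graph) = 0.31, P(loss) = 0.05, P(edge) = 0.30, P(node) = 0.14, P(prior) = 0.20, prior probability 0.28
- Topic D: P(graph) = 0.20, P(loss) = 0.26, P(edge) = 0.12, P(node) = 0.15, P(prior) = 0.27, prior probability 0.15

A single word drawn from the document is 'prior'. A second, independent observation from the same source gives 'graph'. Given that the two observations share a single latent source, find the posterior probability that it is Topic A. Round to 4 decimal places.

Posterior ∝ prior × likelihood, so P(k | x) ∝ π_k f_k(x); normalise over all components.
Since both observations come from the same component, the likelihood for component k is f_k(x₁)·f_k(x₂).
  f_A = [P(prior | comp) = 0.11] × [0.05] = 0.0055
  f_B = [P(prior | comp) = 0.20] × [0.26] = 0.052
  f_C = [P(prior | comp) = 0.20] × [0.31] = 0.062
  f_D = [P(prior | comp) = 0.27] × [0.2] = 0.054
Multiply by the mixture weights:
  π_A·f_A = 0.27 × 0.0055 = 0.001485
  π_B·f_B = 0.30 × 0.052 = 0.0156
  π_C·f_C = 0.28 × 0.062 = 0.01736
  π_D·f_D = 0.15 × 0.054 = 0.0081
Denominator: 0.001485 + 0.0156 + 0.01736 + 0.0081 = 0.042545
P(Topic A | data) = 0.001485 / 0.042545 ≈ 0.0349

0.0349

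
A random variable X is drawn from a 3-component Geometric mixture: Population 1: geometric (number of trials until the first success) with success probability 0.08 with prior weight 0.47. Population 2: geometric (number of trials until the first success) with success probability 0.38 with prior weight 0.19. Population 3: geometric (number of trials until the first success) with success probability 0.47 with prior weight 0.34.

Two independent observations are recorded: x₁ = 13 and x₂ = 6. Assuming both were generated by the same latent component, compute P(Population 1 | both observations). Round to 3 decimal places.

0.987

Posterior ∝ prior × likelihood, so P(k | x) ∝ P(Z=k) f_k(x); normalise over all components.
Since both observations come from the same component, the likelihood for component k is f_k(x₁)·f_k(x₂).
  p_1 = [0.08·(1−0.08)^12 = 0.08·0.367666 = 0.0294133] × [0.0527265] = 0.00155086
  p_2 = [0.38·(1−0.38)^12 = 0.38·0.00322627 = 0.00122598] × [0.034813] = 4.26801e-05
  p_3 = [0.47·(1−0.47)^12 = 0.47·0.000491259 = 0.000230892] × [0.0196552] = 4.53822e-06
Unnormalised posteriors:
  P(Z=1)·p_1 = 0.47 × 0.00155086 = 0.000728905
  P(Z=2)·p_2 = 0.19 × 4.26801e-05 = 8.10923e-06
  P(Z=3)·p_3 = 0.34 × 4.53822e-06 = 1.54299e-06
Evidence: 0.000728905 + 8.10923e-06 + 1.54299e-06 = 0.000738557
So the posterior for Population 1 is 0.000728905 / 0.000738557 ≈ 0.987.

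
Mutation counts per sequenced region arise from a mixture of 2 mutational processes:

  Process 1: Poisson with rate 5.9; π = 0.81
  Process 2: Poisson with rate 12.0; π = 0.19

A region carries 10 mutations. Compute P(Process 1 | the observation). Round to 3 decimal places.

Apply Bayes' rule: the posterior for each component is proportional to its prior times its likelihood at x.
Evaluate each component's likelihood at the observed value:
  f_1 = e^(−5.9)·5.9^10/10! = 0.0385851
  f_2 = e^(−12.0)·12.0^10/10! = 0.104837
Prior × likelihood for each component:
  w_1·f_1 = 0.81 × 0.0385851 = 0.0312539
  w_2·f_2 = 0.19 × 0.104837 = 0.0199191
Denominator: 0.0312539 + 0.0199191 = 0.051173
P(Process 1 | 10 mutations) ≈ 0.611

0.611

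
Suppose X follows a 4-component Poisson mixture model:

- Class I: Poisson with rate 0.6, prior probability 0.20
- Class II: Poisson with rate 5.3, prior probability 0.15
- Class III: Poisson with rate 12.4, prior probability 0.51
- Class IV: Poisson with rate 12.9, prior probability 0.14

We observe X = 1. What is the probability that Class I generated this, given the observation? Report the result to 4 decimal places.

Posterior ∝ prior × likelihood, so P(k | x) ∝ P(Z=k) f_k(x); normalise over all components.
Component likelihoods at x = 1:
  f_I = e^(−0.6)·0.6^1/1! = 0.329287
  f_II = e^(−5.3)·5.3^1/1! = 0.0264554
  f_III = e^(−12.4)·12.4^1/1! = 5.10705e-05
  f_IV = e^(−12.9)·12.9^1/1! = 3.22248e-05
Unnormalised posteriors:
  P(Z=I)·f_I = 0.20 × 0.329287 = 0.0658574
  P(Z=II)·f_II = 0.15 × 0.0264554 = 0.00396832
  P(Z=III)·f_III = 0.51 × 5.10705e-05 = 2.6046e-05
  P(Z=IV)·f_IV = 0.14 × 3.22248e-05 = 4.51148e-06
Denominator: 0.0658574 + 0.00396832 + 2.6046e-05 + 4.51148e-06 = 0.0698563
P(Class I | x) ≈ 0.9428

0.9428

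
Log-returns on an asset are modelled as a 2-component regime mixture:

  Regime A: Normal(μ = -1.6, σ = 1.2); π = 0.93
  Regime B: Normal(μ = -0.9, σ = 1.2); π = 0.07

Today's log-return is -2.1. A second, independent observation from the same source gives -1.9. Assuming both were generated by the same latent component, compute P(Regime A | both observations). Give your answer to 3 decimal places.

Posterior ∝ prior × likelihood, so P(k | x) ∝ w_k f_k(x); normalise over all components.
Since both observations come from the same component, the likelihood for component k is f_k(x₁)·f_k(x₂).
  f_A = [0.30481] × [0.322223] = 0.098217
  f_B = [0.201642] × [0.234927] = 0.0473711
Multiply by the mixture weights:
  w_A·f_A = 0.93 × 0.098217 = 0.0913418
  w_B·f_B = 0.07 × 0.0473711 = 0.00331598
Sum: 0.0913418 + 0.00331598 = 0.0946578
P(Regime A | x) = 0.0913418 / 0.0946578 ≈ 0.965

0.965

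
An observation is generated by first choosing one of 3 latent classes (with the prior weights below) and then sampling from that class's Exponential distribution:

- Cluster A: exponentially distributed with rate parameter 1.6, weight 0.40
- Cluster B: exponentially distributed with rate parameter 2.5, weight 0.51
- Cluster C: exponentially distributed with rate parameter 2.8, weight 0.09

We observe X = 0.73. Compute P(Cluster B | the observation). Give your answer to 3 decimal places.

P(component k | x) = P(Z=k)·f_k(x) / marginal(x), where marginal(x) = Σ_j P(Z=j)·f_j(x).
Evaluate each component's likelihood at the observed value:
  L_A = 1.6·e^(−1.6·0.73) = 1.6·e^(−1.1680) = 0.497581
  L_B = 2.5·e^(−2.5·0.73) = 2.5·e^(−1.8250) = 0.403044
  L_C = 2.8·e^(−2.8·0.73) = 2.8·e^(−2.0440) = 0.362627
Unnormalised posteriors:
  P(Z=A)·L_A = 0.40 × 0.497581 = 0.199033
  P(Z=B)·L_B = 0.51 × 0.403044 = 0.205552
  P(Z=C)·L_C = 0.09 × 0.362627 = 0.0326364
Normaliser: 0.199033 + 0.205552 + 0.0326364 = 0.437221
So the posterior for Cluster B is 0.205552 / 0.437221 ≈ 0.470.

0.470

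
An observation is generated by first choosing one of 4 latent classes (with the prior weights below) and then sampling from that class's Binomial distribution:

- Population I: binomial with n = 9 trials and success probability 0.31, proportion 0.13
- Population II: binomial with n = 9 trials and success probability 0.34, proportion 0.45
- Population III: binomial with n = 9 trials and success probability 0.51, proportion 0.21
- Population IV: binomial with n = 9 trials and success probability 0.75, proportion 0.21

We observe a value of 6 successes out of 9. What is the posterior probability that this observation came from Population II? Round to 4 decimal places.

0.1591

Apply Bayes' rule: the posterior for each component is proportional to its prior times its likelihood at x.
Binomial probabilities:
  p_I = C(9,6)·0.31^6·0.69^3 = 84·0.000887504·0.328509 = 0.0244904
  p_II = C(9,6)·0.34^6·0.66^3 = 84·0.0015448·0.287496 = 0.0373065
  p_III = C(9,6)·0.51^6·0.49^3 = 84·0.0175963·0.117649 = 0.173896
  p_IV = C(9,6)·0.75^6·0.25^3 = 84·0.177979·0.015625 = 0.233597
Prior × likelihood for each component:
  P(Z=I)·p_I = 0.13 × 0.0244904 = 0.00318376
  P(Z=II)·p_II = 0.45 × 0.0373065 = 0.0167879
  P(Z=III)·p_III = 0.21 × 0.173896 = 0.0365181
  P(Z=IV)·p_IV = 0.21 × 0.233597 = 0.0490553
Denominator: 0.00318376 + 0.0167879 + 0.0365181 + 0.0490553 = 0.105545
Responsibility of Population II: 0.0167879 / 0.105545 ≈ 0.1591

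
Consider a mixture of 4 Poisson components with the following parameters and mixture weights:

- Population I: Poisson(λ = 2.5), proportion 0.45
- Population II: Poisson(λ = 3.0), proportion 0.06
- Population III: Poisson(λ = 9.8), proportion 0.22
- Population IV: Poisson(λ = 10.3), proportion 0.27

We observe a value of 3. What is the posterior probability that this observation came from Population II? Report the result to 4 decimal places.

0.1187

The responsibility of component k is P(Z=k) f_k(x) divided by Σ_j P(Z=j) f_j(x).
Poisson probabilities:
  L_I = e^(−2.5)·2.5^3/3! = 0.213763
  L_II = e^(−3.0)·3.0^3/3! = 0.224042
  L_III = e^(−9.8)·9.8^3/3! = 0.00869843
  L_IV = e^(−10.3)·10.3^3/3! = 0.0061253
Unnormalised posteriors:
  P(Z=I)·L_I = 0.45 × 0.213763 = 0.0961934
  P(Z=II)·L_II = 0.06 × 0.224042 = 0.0134425
  P(Z=III)·L_III = 0.22 × 0.00869843 = 0.00191366
  P(Z=IV)·L_IV = 0.27 × 0.0061253 = 0.00165383
Marginal: 0.0961934 + 0.0134425 + 0.00191366 + 0.00165383 = 0.113203
P(Population II | data) = 0.0134425 / 0.113203 ≈ 0.1187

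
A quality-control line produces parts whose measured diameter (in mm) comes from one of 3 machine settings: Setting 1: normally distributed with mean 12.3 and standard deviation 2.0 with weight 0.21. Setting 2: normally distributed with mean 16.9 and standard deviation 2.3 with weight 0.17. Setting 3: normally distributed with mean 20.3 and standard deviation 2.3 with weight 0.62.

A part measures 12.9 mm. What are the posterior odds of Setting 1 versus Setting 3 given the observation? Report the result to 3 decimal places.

The posterior odds equal the prior odds times the likelihood ratio: (P(Z=i)/P(Z=j))·(f_i(x)/f_j(x)).
Evaluate each component's likelihood at the observed value:
  p_1 = 0.190694
  p_2 = 0.03823
  p_3 = 0.000980301
0.0400457 / 0.000607787 ≈ 65.888

65.888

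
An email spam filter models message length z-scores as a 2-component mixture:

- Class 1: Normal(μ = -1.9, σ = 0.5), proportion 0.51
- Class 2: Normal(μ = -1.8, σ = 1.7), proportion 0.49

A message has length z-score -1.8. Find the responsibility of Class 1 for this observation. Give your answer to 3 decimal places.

0.776

Apply Bayes' rule: the posterior for each component is proportional to its prior times its likelihood at x.
Normal densities:
  L_1 = (1/(0.5·√(2π)))·exp(−(-1.8−-1.9)²/(2·0.5²)) = 0.797885·exp(-0.02000) = 0.782085
  L_2 = (1/(1.7·√(2π)))·exp(−(-1.8−-1.8)²/(2·1.7²)) = 0.234672·exp(-0.00000) = 0.234672
Multiply by the mixture weights:
  π_1·L_1 = 0.51 × 0.782085 = 0.398864
  π_2·L_2 = 0.49 × 0.234672 = 0.114989
Sum: 0.398864 + 0.114989 = 0.513853
So the posterior for Class 1 is 0.398864 / 0.513853 ≈ 0.776.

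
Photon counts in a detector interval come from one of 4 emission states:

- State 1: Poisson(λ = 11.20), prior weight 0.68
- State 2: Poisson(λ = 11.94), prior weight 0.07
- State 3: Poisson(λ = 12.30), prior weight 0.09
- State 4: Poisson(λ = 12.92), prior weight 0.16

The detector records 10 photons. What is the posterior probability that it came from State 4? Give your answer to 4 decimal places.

The responsibility of component k is π_k f_k(x) divided by Σ_j π_j f_j(x).
Poisson probabilities:
  p_1 = 0.117036
  p_2 = 0.105878
  p_3 = 0.0994182
  p_4 = 0.0874535
Prior × likelihood for each component:
  π_1·p_1 = 0.68 × 0.117036 = 0.0795844
  π_2·p_2 = 0.07 × 0.105878 = 0.00741143
  π_3·p_3 = 0.09 × 0.0994182 = 0.00894764
  π_4·p_4 = 0.16 × 0.0874535 = 0.0139926
Denominator: 0.0795844 + 0.00741143 + 0.00894764 + 0.0139926 = 0.109936
P(State 4 | x) = 0.0139926 / 0.109936 ≈ 0.1273

0.1273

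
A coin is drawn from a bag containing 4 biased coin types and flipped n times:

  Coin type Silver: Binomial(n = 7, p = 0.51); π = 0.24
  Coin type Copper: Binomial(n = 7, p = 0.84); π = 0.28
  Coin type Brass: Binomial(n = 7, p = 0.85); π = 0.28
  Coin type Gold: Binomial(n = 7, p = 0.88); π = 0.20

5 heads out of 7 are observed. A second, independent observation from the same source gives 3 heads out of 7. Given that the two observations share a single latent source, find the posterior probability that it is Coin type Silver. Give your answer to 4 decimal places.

0.8712

By Bayes' theorem, P(k | x) = w_k f_k(x) / Σ_j w_j f_j(x).
Since both observations come from the same component, the likelihood for component k is f_k(x₁)·f_k(x₂).
  p_Silver = [C(7,5)·0.51^5·0.49^2 = 21·0.0345025·0.2401 = 0.173965] × [0.267647] = 0.0465613
  p_Copper = [C(7,5)·0.84^5·0.16^2 = 21·0.418212·0.0256 = 0.224831] × [0.0135952] = 0.00305662
  p_Brass = [C(7,5)·0.85^5·0.15^2 = 21·0.443705·0.0225 = 0.209651] × [0.0108815] = 0.00228132
  p_Gold = [C(7,5)·0.88^5·0.12^2 = 21·0.527732·0.0144 = 0.159586] × [0.00494585] = 0.000789289
Multiply by the mixture weights:
  w_Silver·p_Silver = 0.24 × 0.0465613 = 0.0111747
  w_Copper·p_Copper = 0.28 × 0.00305662 = 0.000855854
  w_Brass·p_Brass = 0.28 × 0.00228132 = 0.00063877
  w_Gold·p_Gold = 0.20 × 0.000789289 = 0.000157858
Denominator: 0.0111747 + 0.000855854 + 0.00063877 + 0.000157858 = 0.0128272
Responsibility of Coin type Silver: 0.0111747 / 0.0128272 ≈ 0.8712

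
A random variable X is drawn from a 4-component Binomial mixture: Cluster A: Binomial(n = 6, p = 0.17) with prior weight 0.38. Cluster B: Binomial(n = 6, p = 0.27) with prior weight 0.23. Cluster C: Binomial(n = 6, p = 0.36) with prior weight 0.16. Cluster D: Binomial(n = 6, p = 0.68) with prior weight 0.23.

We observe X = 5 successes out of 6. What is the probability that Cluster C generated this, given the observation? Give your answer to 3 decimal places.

0.053

Apply Bayes' rule: the posterior for each component is proportional to its prior times its likelihood at x.
Evaluate each component's likelihood at the observed value:
  L_A = C(6,5)·0.17^5·0.83^1 = 6·0.000141986·0.83 = 0.000707089
  L_B = C(6,5)·0.27^5·0.73^1 = 6·0.00143489·0.73 = 0.00628482
  L_C = C(6,5)·0.36^5·0.64^1 = 6·0.00604662·0.64 = 0.023219
  L_D = C(6,5)·0.68^5·0.32^1 = 6·0.145393·0.32 = 0.279155
Unnormalised posteriors:
  π_A·L_A = 0.38 × 0.000707089 = 0.000268694
  π_B·L_B = 0.23 × 0.00628482 = 0.00144551
  π_C·L_C = 0.16 × 0.023219 = 0.00371504
  π_D·L_D = 0.23 × 0.279155 = 0.0642057
Denominator: 0.000268694 + 0.00144551 + 0.00371504 + 0.0642057 = 0.069635
P(Cluster C | data) ≈ 0.053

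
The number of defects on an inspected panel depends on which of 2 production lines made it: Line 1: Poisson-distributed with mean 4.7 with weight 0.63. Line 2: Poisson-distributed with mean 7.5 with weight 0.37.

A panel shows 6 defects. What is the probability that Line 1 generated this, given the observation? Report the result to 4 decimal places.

The responsibility of component k is w_k f_k(x) divided by Σ_j w_j f_j(x).
Evaluate each component's likelihood at the observed value:
  p_1 = 0.136167
  p_2 = 0.136718
Multiply by the mixture weights:
  w_1·p_1 = 0.63 × 0.136167 = 0.085785
  w_2·p_2 = 0.37 × 0.136718 = 0.0505858
Normaliser: 0.085785 + 0.0505858 = 0.136371
P(Line 1 | 6 defects) ≈ 0.6291

0.6291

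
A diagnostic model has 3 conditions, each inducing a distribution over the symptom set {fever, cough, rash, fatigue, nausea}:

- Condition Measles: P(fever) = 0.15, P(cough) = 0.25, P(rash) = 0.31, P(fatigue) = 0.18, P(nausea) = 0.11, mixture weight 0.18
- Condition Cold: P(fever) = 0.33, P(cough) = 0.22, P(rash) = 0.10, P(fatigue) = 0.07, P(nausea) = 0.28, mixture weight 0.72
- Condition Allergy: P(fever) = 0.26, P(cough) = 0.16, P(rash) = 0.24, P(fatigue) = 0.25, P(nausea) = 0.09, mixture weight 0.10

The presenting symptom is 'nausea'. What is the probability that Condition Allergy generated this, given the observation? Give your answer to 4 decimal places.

P(component k | x) = π_k·f_k(x) / marginal(x), where marginal(x) = Σ_j π_j·f_j(x).
Component likelihoods at x = 'nausea':
  f_Measles = P(nausea | comp) = 0.11
  f_Cold = P(nausea | comp) = 0.28
  f_Allergy = P(nausea | comp) = 0.09
Unnormalised posteriors:
  π_Measles·f_Measles = 0.18 × 0.11 = 0.0198
  π_Cold·f_Cold = 0.72 × 0.28 = 0.2016
  π_Allergy·f_Allergy = 0.10 × 0.09 = 0.009
Sum: 0.0198 + 0.2016 + 0.009 = 0.2304
So the posterior for Condition Allergy is 0.009 / 0.2304 ≈ 0.0391.

0.0391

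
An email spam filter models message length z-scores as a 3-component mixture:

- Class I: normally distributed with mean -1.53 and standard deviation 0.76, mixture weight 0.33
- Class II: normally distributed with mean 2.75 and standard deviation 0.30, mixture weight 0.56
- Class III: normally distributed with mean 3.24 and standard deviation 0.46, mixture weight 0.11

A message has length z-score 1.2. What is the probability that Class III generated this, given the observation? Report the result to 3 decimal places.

0.018

Apply Bayes' rule: the posterior for each component is proportional to its prior times its likelihood at x.
Normal densities:
  L_I = 0.000828319
  L_II = 2.12405e-06
  L_III = 4.65e-05
Unnormalised posteriors:
  π_I·L_I = 0.33 × 0.000828319 = 0.000273345
  π_II·L_II = 0.56 × 2.12405e-06 = 1.18947e-06
  π_III·L_III = 0.11 × 4.65e-05 = 5.115e-06
Sum: 0.000273345 + 1.18947e-06 + 5.115e-06 = 0.00027965
So the posterior for Class III is 5.115e-06 / 0.00027965 ≈ 0.018.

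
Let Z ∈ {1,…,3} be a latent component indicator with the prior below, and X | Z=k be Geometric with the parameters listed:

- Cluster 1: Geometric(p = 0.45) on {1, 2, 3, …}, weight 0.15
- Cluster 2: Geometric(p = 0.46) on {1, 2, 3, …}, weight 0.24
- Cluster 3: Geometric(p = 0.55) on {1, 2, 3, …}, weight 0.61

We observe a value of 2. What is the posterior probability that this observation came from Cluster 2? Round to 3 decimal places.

Posterior ∝ prior × likelihood, so P(k | x) ∝ w_k f_k(x); normalise over all components.
Evaluate each component's likelihood at the observed value:
  f_1 = 0.45·(1−0.45)^1 = 0.45·0.55 = 0.2475
  f_2 = 0.46·(1−0.46)^1 = 0.46·0.54 = 0.2484
  f_3 = 0.55·(1−0.55)^1 = 0.55·0.45 = 0.2475
Prior × likelihood for each component:
  w_1·f_1 = 0.15 × 0.2475 = 0.037125
  w_2·f_2 = 0.24 × 0.2484 = 0.059616
  w_3·f_3 = 0.61 × 0.2475 = 0.150975
Evidence: 0.037125 + 0.059616 + 0.150975 = 0.247716
P(Cluster 2 | data) = 0.059616 / 0.247716 ≈ 0.241

0.241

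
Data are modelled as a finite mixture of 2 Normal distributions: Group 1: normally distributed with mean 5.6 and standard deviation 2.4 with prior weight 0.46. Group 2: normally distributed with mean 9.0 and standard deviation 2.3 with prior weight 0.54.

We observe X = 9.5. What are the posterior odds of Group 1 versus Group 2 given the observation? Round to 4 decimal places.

0.2232

Since P(k|x) ∝ π_k f_k(x), the posterior odds are π_i f_i(x) / (π_j f_j(x)).
Component likelihoods at x = 9.5:
  f_1 = (1/(2.4·√(2π)))·exp(−(9.5−5.6)²/(2·2.4²)) = 0.166226·exp(-1.32031) = 0.0443909
  f_2 = (1/(2.3·√(2π)))·exp(−(9.5−9.0)²/(2·2.3²)) = 0.173453·exp(-0.02363) = 0.169403
Odds = (0.46/0.54) × (0.0443909/0.169403) = 0.851852 × 0.262044 ≈ 0.2232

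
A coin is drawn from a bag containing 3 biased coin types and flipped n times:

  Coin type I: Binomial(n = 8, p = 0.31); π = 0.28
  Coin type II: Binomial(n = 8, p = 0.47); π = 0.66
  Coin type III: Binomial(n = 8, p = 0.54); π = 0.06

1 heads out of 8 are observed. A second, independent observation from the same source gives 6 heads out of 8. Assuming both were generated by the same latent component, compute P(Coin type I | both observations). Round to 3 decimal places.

Posterior ∝ prior × likelihood, so P(k | x) ∝ π_k f_k(x); normalise over all components.
Since both observations come from the same component, the likelihood for component k is f_k(x₁)·f_k(x₂).
  p_I = [0.18467] × [0.0118311] = 0.00218485
  p_II = [0.0441691] × [0.0847807] = 0.00374469
  p_III = [0.0188273] × [0.146905] = 0.00276583
Weight by the priors:
  π_I·p_I = 0.28 × 0.00218485 = 0.000611758
  π_II·p_II = 0.66 × 0.00374469 = 0.0024715
  π_III·p_III = 0.06 × 0.00276583 = 0.00016595
Sum: 0.000611758 + 0.0024715 + 0.00016595 = 0.0032492
P(Coin type I | data) = 0.000611758 / 0.0032492 ≈ 0.188

0.188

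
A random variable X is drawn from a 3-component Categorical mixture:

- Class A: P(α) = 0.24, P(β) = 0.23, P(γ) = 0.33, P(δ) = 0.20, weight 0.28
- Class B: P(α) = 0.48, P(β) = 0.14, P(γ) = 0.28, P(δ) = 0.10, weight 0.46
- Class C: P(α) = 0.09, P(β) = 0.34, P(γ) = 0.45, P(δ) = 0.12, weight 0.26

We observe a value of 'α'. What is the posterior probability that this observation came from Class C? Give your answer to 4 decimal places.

0.0751

Apply Bayes' rule: the posterior for each component is proportional to its prior times its likelihood at x.
Categorical probabilities:
  f_A = P(α | comp) = 0.24
  f_B = P(α | comp) = 0.48
  f_C = P(α | comp) = 0.09
Prior × likelihood for each component:
  π_A·f_A = 0.28 × 0.24 = 0.0672
  π_B·f_B = 0.46 × 0.48 = 0.2208
  π_C·f_C = 0.26 × 0.09 = 0.0234
Normaliser: 0.0672 + 0.2208 + 0.0234 = 0.3114
P(Class C | x) ≈ 0.0751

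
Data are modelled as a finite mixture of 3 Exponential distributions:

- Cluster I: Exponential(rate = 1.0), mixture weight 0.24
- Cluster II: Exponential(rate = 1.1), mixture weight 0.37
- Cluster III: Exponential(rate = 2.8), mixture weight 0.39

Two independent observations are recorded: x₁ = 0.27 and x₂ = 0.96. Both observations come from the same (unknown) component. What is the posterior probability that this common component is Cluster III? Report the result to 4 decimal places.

0.3444

The responsibility of component k is P(Z=k) f_k(x) divided by Σ_j P(Z=j) f_j(x).
Since both observations come from the same component, the likelihood for component k is f_k(x₁)·f_k(x₂).
  p_I = [1.0·e^(−1.0·0.27) = 1.0·e^(−0.2700) = 0.763379] × [0.382893] = 0.292293
  p_II = [1.1·e^(−1.1·0.27) = 1.1·e^(−0.2970) = 0.817348] × [0.382629] = 0.312741
  p_III = [2.8·e^(−2.8·0.27) = 2.8·e^(−0.7560) = 1.31471] × [0.190447] = 0.250384
Multiply by the mixture weights:
  P(Z=I)·p_I = 0.24 × 0.292293 = 0.0701502
  P(Z=II)·p_II = 0.37 × 0.312741 = 0.115714
  P(Z=III)·p_III = 0.39 × 0.250384 = 0.0976496
Normaliser: 0.0701502 + 0.115714 + 0.0976496 = 0.283514
Responsibility of Cluster III: 0.0976496 / 0.283514 ≈ 0.3444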